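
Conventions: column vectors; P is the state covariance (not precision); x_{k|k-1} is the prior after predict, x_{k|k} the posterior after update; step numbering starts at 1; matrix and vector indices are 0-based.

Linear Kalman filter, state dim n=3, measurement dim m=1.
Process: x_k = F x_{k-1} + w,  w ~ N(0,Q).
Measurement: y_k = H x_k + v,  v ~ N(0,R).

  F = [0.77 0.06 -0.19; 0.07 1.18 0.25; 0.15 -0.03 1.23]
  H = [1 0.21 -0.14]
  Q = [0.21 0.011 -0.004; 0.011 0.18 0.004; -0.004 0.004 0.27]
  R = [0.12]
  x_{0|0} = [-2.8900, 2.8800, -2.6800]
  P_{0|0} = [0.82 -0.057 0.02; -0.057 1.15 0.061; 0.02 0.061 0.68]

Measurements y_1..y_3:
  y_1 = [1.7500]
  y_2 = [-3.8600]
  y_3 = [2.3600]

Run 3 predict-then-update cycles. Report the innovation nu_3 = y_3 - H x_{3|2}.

innov = [3.9538]

step 1: x^-=[-1.5433, 2.5261, -3.8163]  P^-=[0.7124 0.0431 -0.0463; 0.0431 1.8551 0.2616; -0.0463 0.2616 1.3216]  S=[0.9557]  K=[0.7616; 0.4144; -0.1845]  nu=[2.2285]  x^+=[0.1539, 3.4496, -4.2275]  P^+=[0.1580 -0.2585 0.0881; -0.2585 1.6909 0.3347; 0.0881 0.3347 1.2891]
step 2: x^-=[1.1287, 3.0244, -5.2802]  P^-=[0.2990 -0.2122 -0.1789; -0.2122 2.7736 0.7911; -0.1789 0.7911 2.2355]  S=[0.4996]  K=[0.5595; 0.5194; -0.6520]  nu=[-6.3631]  x^+=[-2.4311, -0.2807, -1.1313]  P^+=[0.1427 -0.3574 0.0033; -0.3574 2.6388 0.9603; 0.0033 0.9603 2.0231]
step 3: x^-=[-1.6739, -0.7842, -1.7478]  P^-=[0.3212 -0.4171 -0.3806; -0.4171 4.4891 1.8586; -0.3806 1.8586 3.2699]  S=[0.5254]  K=[0.5461; 0.5052; -0.8529]  nu=[3.9538]  x^+=[0.4854, 1.2131, -5.1200]  P^+=[0.1645 -0.5620 -0.1359; -0.5620 4.3550 2.0850; -0.1359 2.0850 2.8877]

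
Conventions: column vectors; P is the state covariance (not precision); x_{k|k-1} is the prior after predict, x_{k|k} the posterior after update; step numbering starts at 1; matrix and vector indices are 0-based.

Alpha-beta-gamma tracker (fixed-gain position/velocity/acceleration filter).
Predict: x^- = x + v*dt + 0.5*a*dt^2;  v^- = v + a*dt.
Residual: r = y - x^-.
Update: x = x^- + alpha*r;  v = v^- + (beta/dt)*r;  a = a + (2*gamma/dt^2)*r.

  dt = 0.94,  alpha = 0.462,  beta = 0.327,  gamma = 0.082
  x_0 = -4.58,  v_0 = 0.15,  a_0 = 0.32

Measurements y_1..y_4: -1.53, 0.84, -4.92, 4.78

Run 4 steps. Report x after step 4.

x_post = 2.4828

step 1: x_pred=-4.2976  r=2.7676  x^+=-3.0190  v^+=1.4136  a^+=0.8337
step 2: x_pred=-1.3219  r=2.1619  x^+=-0.3231  v^+=2.9493  a^+=1.2349
step 3: x_pred=2.9948  r=-7.9148  x^+=-0.6618  v^+=1.3568  a^+=-0.2341
step 4: x_pred=0.5102  r=4.2698  x^+=2.4828  v^+=2.6221  a^+=0.5584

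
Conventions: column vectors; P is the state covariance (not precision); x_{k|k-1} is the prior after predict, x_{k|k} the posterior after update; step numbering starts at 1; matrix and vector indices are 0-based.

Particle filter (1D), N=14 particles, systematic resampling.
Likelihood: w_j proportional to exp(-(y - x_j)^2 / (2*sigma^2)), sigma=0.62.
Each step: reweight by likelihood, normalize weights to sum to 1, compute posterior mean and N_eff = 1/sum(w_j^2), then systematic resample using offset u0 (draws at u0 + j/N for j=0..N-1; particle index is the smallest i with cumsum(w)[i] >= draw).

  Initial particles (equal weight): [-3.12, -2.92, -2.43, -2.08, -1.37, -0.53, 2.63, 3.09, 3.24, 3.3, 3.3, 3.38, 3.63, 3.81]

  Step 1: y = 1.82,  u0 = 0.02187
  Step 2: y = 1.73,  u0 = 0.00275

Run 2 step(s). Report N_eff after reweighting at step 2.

N_eff = 9.8480

step 1: w=[0.0000, 0.0000, 0.0000, 0.0000, 0.0000, 0.0009, 0.5325, 0.1534, 0.0908, 0.0724, 0.0724, 0.0527, 0.0176, 0.0072]  mean=2.9156  Neff=3.0399  idx=[6, 6, 6, 6, 6, 6, 6, 6, 7, 7, 8, 9, 10, 11]
step 2: w=[0.1114, 0.1114, 0.1114, 0.1114, 0.1114, 0.1114, 0.1114, 0.1114, 0.0288, 0.0288, 0.0165, 0.0129, 0.0129, 0.0093]  mean=2.6908  Neff=9.8480  idx=[0, 0, 1, 1, 2, 3, 3, 4, 5, 5, 6, 7, 7, 9]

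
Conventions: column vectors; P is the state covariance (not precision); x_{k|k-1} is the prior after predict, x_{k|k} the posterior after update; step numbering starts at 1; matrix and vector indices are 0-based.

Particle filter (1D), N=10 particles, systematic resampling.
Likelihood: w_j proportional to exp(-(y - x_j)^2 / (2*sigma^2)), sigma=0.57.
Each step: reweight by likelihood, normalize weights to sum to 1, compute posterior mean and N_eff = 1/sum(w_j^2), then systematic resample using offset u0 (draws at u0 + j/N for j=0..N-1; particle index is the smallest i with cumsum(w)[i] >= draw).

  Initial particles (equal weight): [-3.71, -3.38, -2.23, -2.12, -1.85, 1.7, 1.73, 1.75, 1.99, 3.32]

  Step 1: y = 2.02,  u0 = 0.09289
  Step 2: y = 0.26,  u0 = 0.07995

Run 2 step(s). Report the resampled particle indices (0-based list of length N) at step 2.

resampled_idx = [0, 1, 1, 2, 3, 4, 4, 5, 6, 8]

step 1: w=[0.0000, 0.0000, 0.0000, 0.0000, 0.0000, 0.2309, 0.2375, 0.2416, 0.2699, 0.0201]  mean=1.8300  Neff=4.1432  idx=[5, 5, 6, 6, 7, 7, 7, 8, 8, 9]
step 2: w=[0.1509, 0.1509, 0.1319, 0.1319, 0.1204, 0.1204, 0.1204, 0.0367, 0.0367, 0.0000]  mean=1.7472  Neff=7.9065  idx=[0, 1, 1, 2, 3, 4, 4, 5, 6, 8]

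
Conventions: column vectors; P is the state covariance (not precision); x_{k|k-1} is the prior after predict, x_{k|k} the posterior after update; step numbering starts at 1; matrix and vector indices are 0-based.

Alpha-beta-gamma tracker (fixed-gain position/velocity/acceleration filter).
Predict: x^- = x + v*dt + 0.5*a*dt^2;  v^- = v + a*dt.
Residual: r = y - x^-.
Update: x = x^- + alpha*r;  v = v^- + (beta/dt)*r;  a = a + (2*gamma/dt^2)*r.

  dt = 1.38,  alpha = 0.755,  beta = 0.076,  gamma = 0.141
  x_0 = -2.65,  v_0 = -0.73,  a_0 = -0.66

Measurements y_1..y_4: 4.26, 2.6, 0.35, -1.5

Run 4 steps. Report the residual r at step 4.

step 1: x_pred=-4.2859  r=8.5459  x^+=2.1663  v^+=-1.1702  a^+=0.6055
step 2: x_pred=1.1280  r=1.4720  x^+=2.2394  v^+=-0.2536  a^+=0.8234
step 3: x_pred=2.6735  r=-2.3235  x^+=0.9193  v^+=0.7548  a^+=0.4794
step 4: x_pred=2.4174  r=-3.9174  x^+=-0.5402  v^+=1.2006  a^+=-0.1007

resid = -3.9174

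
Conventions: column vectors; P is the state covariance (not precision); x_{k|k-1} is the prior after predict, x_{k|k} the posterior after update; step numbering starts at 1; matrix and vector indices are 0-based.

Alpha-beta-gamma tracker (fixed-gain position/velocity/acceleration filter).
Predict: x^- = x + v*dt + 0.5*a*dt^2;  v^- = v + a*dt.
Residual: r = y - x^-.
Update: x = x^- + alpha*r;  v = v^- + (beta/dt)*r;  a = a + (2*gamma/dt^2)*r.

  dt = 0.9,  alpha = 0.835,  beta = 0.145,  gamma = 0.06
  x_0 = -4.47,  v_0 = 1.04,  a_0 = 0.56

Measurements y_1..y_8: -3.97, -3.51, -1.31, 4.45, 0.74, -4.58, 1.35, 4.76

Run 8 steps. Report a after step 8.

step 1: x_pred=-3.3072  r=-0.6628  x^+=-3.8606  v^+=1.4372  a^+=0.4618
step 2: x_pred=-2.3801  r=-1.1299  x^+=-3.3236  v^+=1.6708  a^+=0.2944
step 3: x_pred=-1.7006  r=0.3906  x^+=-1.3744  v^+=1.9987  a^+=0.3523
step 4: x_pred=0.5671  r=3.8829  x^+=3.8093  v^+=2.9414  a^+=0.9275
step 5: x_pred=6.8322  r=-6.0922  x^+=1.7452  v^+=2.7946  a^+=0.0250
step 6: x_pred=4.2705  r=-8.8505  x^+=-3.1197  v^+=1.3912  a^+=-1.2862
step 7: x_pred=-2.3885  r=3.7385  x^+=0.7331  v^+=0.8359  a^+=-0.7323
step 8: x_pred=1.1889  r=3.5711  x^+=4.1708  v^+=0.7522  a^+=-0.2033

a_post = -0.2033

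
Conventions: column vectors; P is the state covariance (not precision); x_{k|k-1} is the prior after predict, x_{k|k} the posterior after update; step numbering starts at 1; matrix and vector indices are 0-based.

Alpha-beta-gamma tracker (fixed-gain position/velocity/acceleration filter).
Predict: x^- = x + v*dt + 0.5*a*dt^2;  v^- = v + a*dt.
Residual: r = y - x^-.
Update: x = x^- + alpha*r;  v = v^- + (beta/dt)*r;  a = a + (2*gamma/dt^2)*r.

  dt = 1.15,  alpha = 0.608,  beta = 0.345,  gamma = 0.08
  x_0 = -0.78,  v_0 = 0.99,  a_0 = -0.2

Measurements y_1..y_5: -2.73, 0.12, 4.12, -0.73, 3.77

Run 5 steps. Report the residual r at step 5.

resid = 2.6965

step 1: x_pred=0.2262  r=-2.9562  x^+=-1.5712  v^+=-0.1269  a^+=-0.5577
step 2: x_pred=-2.0858  r=2.2058  x^+=-0.7447  v^+=-0.1064  a^+=-0.2908
step 3: x_pred=-1.0594  r=5.1794  x^+=2.0897  v^+=1.1130  a^+=0.3358
step 4: x_pred=3.5917  r=-4.3217  x^+=0.9641  v^+=0.2027  a^+=-0.1870
step 5: x_pred=1.0735  r=2.6965  x^+=2.7130  v^+=0.7965  a^+=0.1392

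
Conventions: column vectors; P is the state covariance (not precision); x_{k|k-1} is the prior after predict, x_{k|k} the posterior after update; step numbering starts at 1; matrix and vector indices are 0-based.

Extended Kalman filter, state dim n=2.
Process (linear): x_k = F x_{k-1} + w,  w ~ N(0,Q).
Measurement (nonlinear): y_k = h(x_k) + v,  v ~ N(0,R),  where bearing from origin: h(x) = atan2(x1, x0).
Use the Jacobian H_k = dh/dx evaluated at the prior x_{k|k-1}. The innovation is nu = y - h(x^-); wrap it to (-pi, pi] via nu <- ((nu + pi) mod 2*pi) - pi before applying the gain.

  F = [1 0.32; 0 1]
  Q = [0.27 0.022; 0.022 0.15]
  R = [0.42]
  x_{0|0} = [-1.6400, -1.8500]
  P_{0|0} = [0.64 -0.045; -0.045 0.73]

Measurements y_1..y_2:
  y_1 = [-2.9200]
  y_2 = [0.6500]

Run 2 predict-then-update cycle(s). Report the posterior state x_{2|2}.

x_post = [-3.3638, -0.6167]

step 1: x^-=[-2.2320, -1.8500]  P^-=[0.9560 0.2106; 0.2106 0.8800]  H_jac=[0.2201 -0.2656]  S=[0.5038]  K=[0.3067; -0.3719]  nu=[-0.4705]  x^+=[-2.3763, -1.6750]  P^+=[0.9086 0.2681; 0.2681 0.8103]
step 2: x^-=[-2.9123, -1.6750]  P^-=[1.4331 0.5494; 0.5494 0.9603]  H_jac=[0.1484 -0.2580]  S=[0.4734]  K=[0.1498; -0.3512]  nu=[-3.0135]  x^+=[-3.3638, -0.6167]  P^+=[1.4225 0.5743; 0.5743 0.9019]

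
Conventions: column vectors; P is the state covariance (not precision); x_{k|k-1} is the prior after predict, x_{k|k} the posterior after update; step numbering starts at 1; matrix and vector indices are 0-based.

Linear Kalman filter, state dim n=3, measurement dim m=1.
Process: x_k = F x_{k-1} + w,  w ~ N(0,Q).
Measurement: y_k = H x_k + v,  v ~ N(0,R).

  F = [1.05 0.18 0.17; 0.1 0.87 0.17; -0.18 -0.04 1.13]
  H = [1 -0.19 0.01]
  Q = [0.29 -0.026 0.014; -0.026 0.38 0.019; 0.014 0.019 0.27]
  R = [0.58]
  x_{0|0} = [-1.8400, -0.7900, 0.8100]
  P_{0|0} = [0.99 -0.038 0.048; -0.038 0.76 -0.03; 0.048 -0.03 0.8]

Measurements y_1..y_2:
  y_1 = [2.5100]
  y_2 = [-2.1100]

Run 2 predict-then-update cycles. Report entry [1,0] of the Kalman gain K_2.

K[1,0] = 0.1255

step 1: x^-=[-1.9365, -0.7336, 1.2781]  P^-=[1.4302 0.1887 0.0275; 0.1887 0.9744 0.1092; 0.0275 0.1092 1.3075]  S=[1.9739]  K=[0.7065; 0.0024; 0.0101]  nu=[4.2943]  x^+=[1.0975, -0.7234, 1.3213]  P^+=[0.4449 0.1854 0.0135; 0.1854 0.9744 0.1091; 0.0135 0.1091 1.3073]
step 2: x^-=[1.2468, -0.2950, 1.3244]  P^-=[0.9314 0.4059 0.1973; 0.4059 1.2248 0.3061; 0.1973 0.3061 1.9425]  S=[1.4043]  K=[0.6097; 0.1255; 0.1129]  nu=[-3.4261]  x^+=[-0.8422, -0.7251, 0.9376]  P^+=[0.4093 0.2984 0.1006; 0.2984 1.2026 0.2862; 0.1006 0.2862 1.9246]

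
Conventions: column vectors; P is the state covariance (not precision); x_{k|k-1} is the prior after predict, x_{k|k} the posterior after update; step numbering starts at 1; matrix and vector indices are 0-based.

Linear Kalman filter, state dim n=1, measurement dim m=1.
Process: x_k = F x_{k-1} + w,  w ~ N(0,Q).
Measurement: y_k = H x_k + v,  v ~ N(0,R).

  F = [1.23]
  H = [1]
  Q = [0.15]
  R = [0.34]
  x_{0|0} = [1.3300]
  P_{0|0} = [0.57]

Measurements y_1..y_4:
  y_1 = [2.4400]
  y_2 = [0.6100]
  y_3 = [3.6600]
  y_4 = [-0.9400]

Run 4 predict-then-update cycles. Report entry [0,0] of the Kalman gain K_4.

step 1: x^-=[1.6359]  P^-=[1.0124]  S=[1.3524]  K=[0.7486]  nu=[0.8041]  x^+=[2.2378]  P^+=[0.2545]
step 2: x^-=[2.7525]  P^-=[0.5351]  S=[0.8751]  K=[0.6115]  nu=[-2.1425]  x^+=[1.4425]  P^+=[0.2079]
step 3: x^-=[1.7742]  P^-=[0.4645]  S=[0.8045]  K=[0.5774]  nu=[1.8858]  x^+=[2.8631]  P^+=[0.1963]
step 4: x^-=[3.5216]  P^-=[0.4470]  S=[0.7870]  K=[0.5680]  nu=[-4.4616]  x^+=[0.9875]  P^+=[0.1931]

K[0,0] = 0.5680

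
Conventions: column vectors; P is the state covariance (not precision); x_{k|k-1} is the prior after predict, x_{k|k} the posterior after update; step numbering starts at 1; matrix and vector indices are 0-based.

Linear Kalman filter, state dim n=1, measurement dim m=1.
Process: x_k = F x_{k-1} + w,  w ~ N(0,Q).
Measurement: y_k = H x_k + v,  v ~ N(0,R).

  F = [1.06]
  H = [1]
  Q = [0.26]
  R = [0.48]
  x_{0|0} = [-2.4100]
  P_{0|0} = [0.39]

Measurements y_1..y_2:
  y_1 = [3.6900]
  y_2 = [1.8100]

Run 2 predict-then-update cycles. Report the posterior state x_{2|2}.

x_post = [1.5403]

step 1: x^-=[-2.5546]  P^-=[0.6982]  S=[1.1782]  K=[0.5926]  nu=[6.2446]  x^+=[1.1460]  P^+=[0.2844]
step 2: x^-=[1.2147]  P^-=[0.5796]  S=[1.0596]  K=[0.5470]  nu=[0.5953]  x^+=[1.5403]  P^+=[0.2626]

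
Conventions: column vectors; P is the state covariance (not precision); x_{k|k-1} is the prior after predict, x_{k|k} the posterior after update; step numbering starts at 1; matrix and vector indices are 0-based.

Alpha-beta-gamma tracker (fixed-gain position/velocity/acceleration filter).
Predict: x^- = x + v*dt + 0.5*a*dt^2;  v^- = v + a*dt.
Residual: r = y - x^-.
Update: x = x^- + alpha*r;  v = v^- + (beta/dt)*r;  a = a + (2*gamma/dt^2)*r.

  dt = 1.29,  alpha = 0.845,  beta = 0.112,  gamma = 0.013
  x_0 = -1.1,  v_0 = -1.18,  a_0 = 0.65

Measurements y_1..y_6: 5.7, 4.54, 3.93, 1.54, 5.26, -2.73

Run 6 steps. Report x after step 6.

step 1: x_pred=-2.0814  r=7.7814  x^+=4.4939  v^+=0.3341  a^+=0.7716
step 2: x_pred=5.5669  r=-1.0269  x^+=4.6992  v^+=1.2403  a^+=0.7555
step 3: x_pred=6.9278  r=-2.9978  x^+=4.3947  v^+=1.9546  a^+=0.7087
step 4: x_pred=7.5058  r=-5.9658  x^+=2.4647  v^+=2.3509  a^+=0.6155
step 5: x_pred=6.0095  r=-0.7495  x^+=5.3762  v^+=3.0798  a^+=0.6038
step 6: x_pred=9.8515  r=-12.5815  x^+=-0.7799  v^+=2.7663  a^+=0.4072

x_post = -0.7799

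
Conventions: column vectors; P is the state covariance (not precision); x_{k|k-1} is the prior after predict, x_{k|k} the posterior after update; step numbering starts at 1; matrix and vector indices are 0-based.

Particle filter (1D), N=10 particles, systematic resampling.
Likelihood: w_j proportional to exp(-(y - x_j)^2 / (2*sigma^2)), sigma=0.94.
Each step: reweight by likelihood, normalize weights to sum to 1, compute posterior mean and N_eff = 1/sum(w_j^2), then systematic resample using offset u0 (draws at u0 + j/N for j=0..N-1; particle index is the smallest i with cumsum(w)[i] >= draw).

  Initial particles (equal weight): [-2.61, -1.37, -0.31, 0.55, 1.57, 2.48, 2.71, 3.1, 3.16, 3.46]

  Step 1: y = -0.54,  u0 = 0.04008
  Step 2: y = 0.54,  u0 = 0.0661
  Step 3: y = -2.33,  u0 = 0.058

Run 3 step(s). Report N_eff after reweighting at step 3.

N_eff = 3.1591

step 1: w=[0.0379, 0.2898, 0.4153, 0.2185, 0.0345, 0.0025, 0.0011, 0.0002, 0.0002, 0.0001]  mean=-0.4399  Neff=3.2587  idx=[1, 1, 1, 2, 2, 2, 2, 2, 3, 3]
step 2: w=[0.0223, 0.0223, 0.0223, 0.1165, 0.1165, 0.1165, 0.1165, 0.1165, 0.1753, 0.1753]  mean=-0.0792  Neff=7.6423  idx=[2, 3, 4, 5, 6, 7, 8, 8, 9, 9]
step 3: w=[0.5267, 0.0882, 0.0882, 0.0882, 0.0882, 0.0882, 0.0081, 0.0081, 0.0081, 0.0081]  mean=-0.8404  Neff=3.1591  idx=[0, 0, 0, 0, 0, 1, 2, 3, 4, 5]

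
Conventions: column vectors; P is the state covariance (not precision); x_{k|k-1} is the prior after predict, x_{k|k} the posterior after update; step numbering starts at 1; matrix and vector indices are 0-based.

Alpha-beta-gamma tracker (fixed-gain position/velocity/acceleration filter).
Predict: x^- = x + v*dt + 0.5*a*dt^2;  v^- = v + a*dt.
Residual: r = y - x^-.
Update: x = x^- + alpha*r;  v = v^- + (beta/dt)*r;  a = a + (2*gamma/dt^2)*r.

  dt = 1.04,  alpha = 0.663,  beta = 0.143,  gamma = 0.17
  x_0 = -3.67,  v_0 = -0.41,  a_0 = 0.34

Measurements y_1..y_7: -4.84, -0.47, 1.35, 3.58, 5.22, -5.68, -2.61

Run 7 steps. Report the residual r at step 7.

step 1: x_pred=-3.9125  r=-0.9275  x^+=-4.5274  v^+=-0.1839  a^+=0.0485
step 2: x_pred=-4.6925  r=4.2225  x^+=-1.8930  v^+=0.4471  a^+=1.3758
step 3: x_pred=-0.6840  r=2.0340  x^+=0.6645  v^+=2.1576  a^+=2.0152
step 4: x_pred=3.9982  r=-0.4182  x^+=3.7209  v^+=4.1959  a^+=1.8837
step 5: x_pred=9.1033  r=-3.8833  x^+=6.5287  v^+=5.6210  a^+=0.6630
step 6: x_pred=12.7330  r=-18.4130  x^+=0.5252  v^+=3.7787  a^+=-5.1251
step 7: x_pred=1.6834  r=-4.2934  x^+=-1.1631  v^+=-2.1418  a^+=-6.4747

resid = -4.2934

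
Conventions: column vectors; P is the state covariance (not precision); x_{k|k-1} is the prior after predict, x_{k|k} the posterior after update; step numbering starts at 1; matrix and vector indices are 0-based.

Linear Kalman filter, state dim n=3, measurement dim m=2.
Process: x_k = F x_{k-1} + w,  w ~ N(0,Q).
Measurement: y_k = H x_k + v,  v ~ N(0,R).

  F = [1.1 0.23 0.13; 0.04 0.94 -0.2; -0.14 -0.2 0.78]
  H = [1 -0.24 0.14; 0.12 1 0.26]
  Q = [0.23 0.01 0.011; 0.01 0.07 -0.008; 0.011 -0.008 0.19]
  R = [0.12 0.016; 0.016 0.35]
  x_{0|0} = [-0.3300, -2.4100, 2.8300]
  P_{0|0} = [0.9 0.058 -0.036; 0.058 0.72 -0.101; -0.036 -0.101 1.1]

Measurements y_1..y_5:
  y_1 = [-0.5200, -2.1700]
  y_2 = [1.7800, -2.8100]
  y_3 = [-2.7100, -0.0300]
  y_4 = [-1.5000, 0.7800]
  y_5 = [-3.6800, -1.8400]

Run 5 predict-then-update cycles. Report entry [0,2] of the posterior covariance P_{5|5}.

step 1: x^-=[-0.5494, -2.8446, 2.7356]  P^-=[1.3887 0.2372 -0.1095; 0.2372 0.7945 -0.4083; -0.1095 -0.4083 0.9483]  S=[1.4560 0.1948; 0.1948 1.0664]  K=[0.8785 0.1915; -0.0997 0.6904; 0.1078 -0.1837]  nu=[-1.0363, 0.0293]  x^+=[-1.4542, -2.7211, 2.6185]  P^+=[0.1603 0.1093 -0.1825; 0.1093 0.2986 -0.2755; -0.1825 -0.2755 0.9031]
step 2: x^-=[-1.8851, -3.1397, 2.7902]  P^-=[0.4416 0.1904 -0.1590; 0.1904 0.4849 -0.4450; -0.1590 -0.4450 0.8865]  S=[0.5009 0.0912; 0.0912 0.7056]  K=[0.7105 0.1945; -0.0797 0.5660; 0.2088 -0.3580]  nu=[2.5209, -0.1696]  x^+=[-0.1269, -3.4367, 3.3773]  P^+=[0.1368 0.1058 -0.1647; 0.1058 0.2639 -0.3070; -0.1647 -0.3070 0.7878]
step 3: x^-=[-0.4909, -3.9110, 3.3394]  P^-=[0.4109 0.1750 -0.1544; 0.1750 0.4610 -0.4432; -0.1544 -0.4432 0.8202]  S=[0.4761 0.0773; 0.0773 0.6742]  K=[0.6981 0.1930; -0.0851 0.5537; 0.2040 -0.3919]  nu=[-3.6252, 3.0717]  x^+=[-2.4288, -1.9015, 1.3961]  P^+=[0.1329 0.1026 -0.1531; 0.1026 0.2581 -0.2999; -0.1531 -0.2999 0.7092]
step 4: x^-=[-2.9276, -2.1638, 1.8093]  P^-=[0.4067 0.1702 -0.1499; 0.1702 0.4496 -0.4232; -0.1499 -0.4232 0.7672]  S=[0.4723 0.0758; 0.0758 0.6687]  K=[0.6995 0.1900; -0.0814 0.5475; 0.1866 -0.3826]  nu=[0.6550, 2.8247]  x^+=[-1.9329, -0.6705, 0.8507]  P^+=[0.1312 0.0997 -0.1453; 0.0997 0.2527 -0.2860; -0.1453 -0.2860 0.6637]
step 5: x^-=[-2.1698, -0.8777, 1.0683]  P^-=[0.4052 0.1666 -0.1446; 0.1666 0.4375 -0.4035; -0.1446 -0.4035 0.7330]  S=[0.4714 0.0768; 0.0768 0.6640]  K=[0.7014 0.1864; -0.0771 0.5399; 0.1762 -0.3671]  nu=[-1.8704, -0.9797]  x^+=[-3.6643, -1.2624, 1.0984]  P^+=[0.1301 0.0973 -0.1402; 0.0973 0.2475 -0.2749; -0.1402 -0.2749 0.6388]

P_post[0,2] = -0.1402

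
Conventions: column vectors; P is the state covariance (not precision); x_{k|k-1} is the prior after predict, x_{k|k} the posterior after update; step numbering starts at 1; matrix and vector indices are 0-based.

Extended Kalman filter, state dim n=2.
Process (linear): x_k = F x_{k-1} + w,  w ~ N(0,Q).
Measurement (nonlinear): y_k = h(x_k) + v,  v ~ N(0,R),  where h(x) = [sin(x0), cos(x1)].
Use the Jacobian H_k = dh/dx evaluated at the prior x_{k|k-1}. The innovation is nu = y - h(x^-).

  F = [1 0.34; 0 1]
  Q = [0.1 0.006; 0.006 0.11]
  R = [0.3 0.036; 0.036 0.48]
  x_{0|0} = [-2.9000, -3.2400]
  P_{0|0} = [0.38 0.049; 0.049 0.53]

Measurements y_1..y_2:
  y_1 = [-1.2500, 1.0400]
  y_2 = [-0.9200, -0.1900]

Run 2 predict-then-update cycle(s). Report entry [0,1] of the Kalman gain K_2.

K[0,1] = 0.1068

step 1: x^-=[-4.0016, -3.2400]  P^-=[0.5746 0.2352; 0.2352 0.6400]  H_jac=[-0.6524 0.0000; 0.0000 -0.0982]  S=[0.5446 0.0511; 0.0511 0.4862]  K=[-0.6907 0.0250; -0.2723 -0.1007]  nu=[-2.0078, 2.0352]  x^+=[-2.5638, -2.8982]  P^+=[0.3162 0.1308; 0.1308 0.5919]
step 2: x^-=[-3.5492, -2.8982]  P^-=[0.5736 0.3380; 0.3380 0.7019]  H_jac=[-0.9181 0.0000; 0.0000 0.2410]  S=[0.7835 -0.0388; -0.0388 0.5208]  K=[-0.6669 0.1068; -0.3814 0.2964]  nu=[-1.3164, 0.7805]  x^+=[-2.5880, -2.1647]  P^+=[0.2137 0.1130; 0.1130 0.5334]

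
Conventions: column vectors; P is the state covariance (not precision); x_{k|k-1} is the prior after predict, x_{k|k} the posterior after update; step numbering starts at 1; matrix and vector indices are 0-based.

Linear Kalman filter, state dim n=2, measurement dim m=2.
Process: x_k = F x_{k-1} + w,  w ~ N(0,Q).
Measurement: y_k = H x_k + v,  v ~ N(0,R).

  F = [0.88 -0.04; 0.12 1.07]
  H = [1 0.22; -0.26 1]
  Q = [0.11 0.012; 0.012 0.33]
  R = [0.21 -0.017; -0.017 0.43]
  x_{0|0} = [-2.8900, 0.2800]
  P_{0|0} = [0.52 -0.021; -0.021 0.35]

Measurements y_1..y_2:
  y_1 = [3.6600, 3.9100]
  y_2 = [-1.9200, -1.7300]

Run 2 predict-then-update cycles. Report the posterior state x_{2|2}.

x_post = [-0.4075, -0.0498]

step 1: x^-=[-2.5544, -0.0472]  P^-=[0.5147 0.0323; 0.0323 0.7328]  S=[0.7744 0.0408; 0.0408 1.1808]  K=[0.6796 -0.1095; 0.2179 0.6060]  nu=[6.2248, 3.2931]  x^+=[1.3155, 3.3047]  P^+=[0.1490 -0.0199; -0.0199 0.2517]
step 2: x^-=[1.0255, 3.6939]  P^-=[0.2272 -0.0017; -0.0017 0.6152]  S=[0.4662 0.0577; 0.0577 1.0614]  K=[0.4969 -0.0842; 0.2164 0.5682]  nu=[-3.7581, -5.1573]  x^+=[-0.4075, -0.0498]  P^+=[0.1094 -0.0162; -0.0162 0.2364]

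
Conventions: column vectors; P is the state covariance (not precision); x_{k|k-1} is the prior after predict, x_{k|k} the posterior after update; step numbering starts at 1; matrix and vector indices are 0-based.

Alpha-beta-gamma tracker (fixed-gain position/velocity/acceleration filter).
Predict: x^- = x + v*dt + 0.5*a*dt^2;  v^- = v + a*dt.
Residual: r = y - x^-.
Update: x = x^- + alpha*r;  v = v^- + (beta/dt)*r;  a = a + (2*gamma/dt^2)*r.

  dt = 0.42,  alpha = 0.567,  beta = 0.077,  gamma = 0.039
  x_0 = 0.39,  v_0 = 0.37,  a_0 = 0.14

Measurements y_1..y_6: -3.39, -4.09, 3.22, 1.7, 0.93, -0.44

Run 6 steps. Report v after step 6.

v_post = 0.5616

step 1: x_pred=0.5577  r=-3.9477  x^+=-1.6806  v^+=-0.2950  a^+=-1.6056
step 2: x_pred=-1.9461  r=-2.1439  x^+=-3.1617  v^+=-1.3624  a^+=-2.5536
step 3: x_pred=-3.9591  r=7.1791  x^+=0.1114  v^+=-1.1187  a^+=0.6209
step 4: x_pred=-0.3036  r=2.0036  x^+=0.8324  v^+=-0.4906  a^+=1.5068
step 5: x_pred=0.7593  r=0.1707  x^+=0.8561  v^+=0.1736  a^+=1.5823
step 6: x_pred=1.0685  r=-1.5085  x^+=0.2132  v^+=0.5616  a^+=0.9153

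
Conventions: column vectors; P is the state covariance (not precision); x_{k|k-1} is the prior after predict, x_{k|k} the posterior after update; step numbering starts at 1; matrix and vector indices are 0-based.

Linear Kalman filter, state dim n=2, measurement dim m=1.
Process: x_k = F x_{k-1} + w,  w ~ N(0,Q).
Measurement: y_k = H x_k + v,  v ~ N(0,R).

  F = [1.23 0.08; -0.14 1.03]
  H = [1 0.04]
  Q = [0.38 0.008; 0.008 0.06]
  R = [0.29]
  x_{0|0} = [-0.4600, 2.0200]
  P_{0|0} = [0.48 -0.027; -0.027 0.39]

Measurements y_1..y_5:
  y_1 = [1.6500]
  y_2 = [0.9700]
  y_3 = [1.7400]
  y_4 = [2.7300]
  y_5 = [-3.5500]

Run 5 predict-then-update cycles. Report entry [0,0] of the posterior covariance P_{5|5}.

step 1: x^-=[-0.4042, 2.1450]  P^-=[1.1034 -0.0764; -0.0764 0.4909]  S=[1.3880]  K=[0.7927; -0.0409]  nu=[1.9684]  x^+=[1.1562, 2.0645]  P^+=[0.2311 -0.0314; -0.0314 0.4886]
step 2: x^-=[1.5872, 1.9645]  P^-=[0.7266 -0.0310; -0.0310 0.5920]  S=[1.0151]  K=[0.7146; -0.0072]  nu=[-0.6958]  x^+=[1.0900, 1.9695]  P^+=[0.2083 -0.0258; -0.0258 0.5919]
step 3: x^-=[1.4983, 1.8760]  P^-=[0.6938 -0.0114; -0.0114 0.6995]  S=[0.9840]  K=[0.7046; 0.0168]  nu=[0.1667]  x^+=[1.6157, 1.8788]  P^+=[0.2053 -0.0231; -0.0231 0.6992]
step 4: x^-=[2.1376, 1.7090]  P^-=[0.6905 0.0013; 0.0013 0.8125]  S=[0.9819]  K=[0.7033; 0.0344]  nu=[0.5240]  x^+=[2.5062, 1.7270]  P^+=[0.2048 -0.0225; -0.0225 0.8113]
step 5: x^-=[3.2207, 1.4280]  P^-=[0.6907 0.0114; 0.0114 0.9312]  S=[0.9831]  K=[0.7030; 0.0494]  nu=[-6.8279]  x^+=[-1.5795, 1.0904]  P^+=[0.2048 -0.0228; -0.0228 0.9288]

P_post[0,0] = 0.2048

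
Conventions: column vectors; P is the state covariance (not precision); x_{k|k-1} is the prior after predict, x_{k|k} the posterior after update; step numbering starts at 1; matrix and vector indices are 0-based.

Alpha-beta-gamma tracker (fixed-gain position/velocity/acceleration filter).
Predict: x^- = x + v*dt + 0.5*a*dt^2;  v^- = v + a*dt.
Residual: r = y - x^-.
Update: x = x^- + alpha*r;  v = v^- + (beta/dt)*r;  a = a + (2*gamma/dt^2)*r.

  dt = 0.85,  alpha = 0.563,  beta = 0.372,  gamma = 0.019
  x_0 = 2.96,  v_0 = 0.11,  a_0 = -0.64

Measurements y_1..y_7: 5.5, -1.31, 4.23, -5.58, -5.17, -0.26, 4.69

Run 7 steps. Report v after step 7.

v_post = 3.1961

step 1: x_pred=2.8223  r=2.6777  x^+=4.3298  v^+=0.7379  a^+=-0.4992
step 2: x_pred=4.7767  r=-6.0867  x^+=1.3499  v^+=-2.3502  a^+=-0.8193
step 3: x_pred=-0.9438  r=5.1738  x^+=1.9691  v^+=-0.7824  a^+=-0.5472
step 4: x_pred=1.1064  r=-6.6864  x^+=-2.6580  v^+=-4.1737  a^+=-0.8989
step 5: x_pred=-6.5304  r=1.3604  x^+=-5.7645  v^+=-4.3424  a^+=-0.8273
step 6: x_pred=-9.7544  r=9.4944  x^+=-4.4090  v^+=-0.8904  a^+=-0.3279
step 7: x_pred=-5.2843  r=9.9743  x^+=0.3312  v^+=3.1961  a^+=0.1967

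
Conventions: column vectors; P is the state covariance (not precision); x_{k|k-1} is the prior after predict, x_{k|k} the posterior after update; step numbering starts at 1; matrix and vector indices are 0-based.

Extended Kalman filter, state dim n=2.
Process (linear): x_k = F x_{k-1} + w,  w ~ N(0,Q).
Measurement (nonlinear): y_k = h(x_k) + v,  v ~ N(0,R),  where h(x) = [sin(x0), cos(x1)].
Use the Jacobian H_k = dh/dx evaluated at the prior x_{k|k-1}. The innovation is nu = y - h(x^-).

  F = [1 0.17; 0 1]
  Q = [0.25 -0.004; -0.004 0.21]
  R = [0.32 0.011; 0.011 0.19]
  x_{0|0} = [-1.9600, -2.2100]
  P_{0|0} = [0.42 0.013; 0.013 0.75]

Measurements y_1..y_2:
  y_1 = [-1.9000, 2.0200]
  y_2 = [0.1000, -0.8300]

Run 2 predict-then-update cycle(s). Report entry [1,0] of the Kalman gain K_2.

K[1,0] = 0.0470

step 1: x^-=[-2.3357, -2.2100]  P^-=[0.6961 0.1365; 0.1365 0.9600]  H_jac=[-0.6925 0.0000; 0.0000 0.8026]  S=[0.6538 -0.0649; -0.0649 0.8084]  K=[-0.7296 0.0770; -0.0504 0.9491]  nu=[-1.1786, 2.6166]  x^+=[-1.2744, 0.3328]  P^+=[0.3360 0.0082; 0.0082 0.2240]
step 2: x^-=[-1.2178, 0.3328]  P^-=[0.5952 0.0423; 0.0423 0.4340]  H_jac=[0.3457 0.0000; 0.0000 -0.3266]  S=[0.3911 0.0062; 0.0062 0.2363]  K=[0.5273 -0.0724; 0.0470 -0.6012]  nu=[1.0383, -1.7751]  x^+=[-0.5419, 1.4486]  P^+=[0.4857 0.0243; 0.0243 0.3481]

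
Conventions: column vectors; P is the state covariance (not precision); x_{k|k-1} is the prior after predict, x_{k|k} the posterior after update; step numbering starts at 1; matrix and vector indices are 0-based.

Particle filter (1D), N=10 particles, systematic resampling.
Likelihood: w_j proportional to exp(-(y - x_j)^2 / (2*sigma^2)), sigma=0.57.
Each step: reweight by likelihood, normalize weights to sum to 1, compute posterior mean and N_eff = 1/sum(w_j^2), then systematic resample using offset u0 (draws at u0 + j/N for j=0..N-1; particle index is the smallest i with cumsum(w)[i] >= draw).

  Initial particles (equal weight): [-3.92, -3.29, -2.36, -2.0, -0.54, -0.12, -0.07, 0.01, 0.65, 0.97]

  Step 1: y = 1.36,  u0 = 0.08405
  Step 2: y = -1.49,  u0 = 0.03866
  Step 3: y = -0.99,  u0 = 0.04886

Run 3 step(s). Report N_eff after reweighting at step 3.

N_eff = 9.1435

step 1: w=[0.0000, 0.0000, 0.0000, 0.0000, 0.0028, 0.0247, 0.0308, 0.0434, 0.3304, 0.5679]  mean=0.7594  Neff=2.2982  idx=[7, 8, 8, 8, 9, 9, 9, 9, 9, 9]
step 2: w=[0.9087, 0.0252, 0.0252, 0.0252, 0.0026, 0.0026, 0.0026, 0.0026, 0.0026, 0.0026]  mean=0.0735  Neff=1.2082  idx=[0, 0, 0, 0, 0, 0, 0, 0, 0, 2]
step 3: w=[0.1102, 0.1102, 0.1102, 0.1102, 0.1102, 0.1102, 0.1102, 0.1102, 0.1102, 0.0082]  mean=0.0152  Neff=9.1435  idx=[0, 1, 2, 3, 4, 4, 5, 6, 7, 8]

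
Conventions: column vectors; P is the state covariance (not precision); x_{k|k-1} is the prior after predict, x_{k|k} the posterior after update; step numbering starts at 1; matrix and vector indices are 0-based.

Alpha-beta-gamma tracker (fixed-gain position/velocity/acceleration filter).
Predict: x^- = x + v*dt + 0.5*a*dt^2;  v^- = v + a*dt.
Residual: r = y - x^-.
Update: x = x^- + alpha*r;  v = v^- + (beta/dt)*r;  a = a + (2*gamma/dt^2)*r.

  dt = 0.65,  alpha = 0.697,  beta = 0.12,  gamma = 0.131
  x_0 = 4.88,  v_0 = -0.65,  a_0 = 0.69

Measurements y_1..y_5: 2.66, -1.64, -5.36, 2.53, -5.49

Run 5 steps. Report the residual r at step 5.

resid = -1.2335

step 1: x_pred=4.6033  r=-1.9433  x^+=3.2488  v^+=-0.5603  a^+=-0.5151
step 2: x_pred=2.7758  r=-4.4158  x^+=-0.3020  v^+=-1.7103  a^+=-3.2534
step 3: x_pred=-2.1010  r=-3.2590  x^+=-4.3725  v^+=-4.4266  a^+=-5.2744
step 4: x_pred=-8.3640  r=10.8940  x^+=-0.7709  v^+=-5.8438  a^+=1.4812
step 5: x_pred=-4.2565  r=-1.2335  x^+=-5.1162  v^+=-5.1087  a^+=0.7163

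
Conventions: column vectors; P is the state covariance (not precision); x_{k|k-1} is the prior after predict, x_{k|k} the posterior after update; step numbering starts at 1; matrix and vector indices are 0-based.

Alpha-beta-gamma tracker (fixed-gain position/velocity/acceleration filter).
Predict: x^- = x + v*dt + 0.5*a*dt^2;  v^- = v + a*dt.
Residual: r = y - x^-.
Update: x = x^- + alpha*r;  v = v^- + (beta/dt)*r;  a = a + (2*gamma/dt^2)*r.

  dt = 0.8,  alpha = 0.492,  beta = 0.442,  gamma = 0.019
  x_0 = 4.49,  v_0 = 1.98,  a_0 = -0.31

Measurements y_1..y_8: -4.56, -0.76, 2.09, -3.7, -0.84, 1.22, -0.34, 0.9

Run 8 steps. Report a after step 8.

step 1: x_pred=5.9748  r=-10.5348  x^+=0.7917  v^+=-4.0885  a^+=-0.9355
step 2: x_pred=-2.7785  r=2.0185  x^+=-1.7854  v^+=-3.7217  a^+=-0.8157
step 3: x_pred=-5.0237  r=7.1137  x^+=-1.5238  v^+=-0.4439  a^+=-0.3933
step 4: x_pred=-2.0047  r=-1.6953  x^+=-2.8388  v^+=-1.6951  a^+=-0.4939
step 5: x_pred=-4.3530  r=3.5130  x^+=-2.6246  v^+=-0.1494  a^+=-0.2854
step 6: x_pred=-2.8354  r=4.0554  x^+=-0.8401  v^+=1.8630  a^+=-0.0446
step 7: x_pred=0.6360  r=-0.9760  x^+=0.1558  v^+=1.2881  a^+=-0.1025
step 8: x_pred=1.1534  r=-0.2534  x^+=1.0288  v^+=1.0660  a^+=-0.1176

a_post = -0.1176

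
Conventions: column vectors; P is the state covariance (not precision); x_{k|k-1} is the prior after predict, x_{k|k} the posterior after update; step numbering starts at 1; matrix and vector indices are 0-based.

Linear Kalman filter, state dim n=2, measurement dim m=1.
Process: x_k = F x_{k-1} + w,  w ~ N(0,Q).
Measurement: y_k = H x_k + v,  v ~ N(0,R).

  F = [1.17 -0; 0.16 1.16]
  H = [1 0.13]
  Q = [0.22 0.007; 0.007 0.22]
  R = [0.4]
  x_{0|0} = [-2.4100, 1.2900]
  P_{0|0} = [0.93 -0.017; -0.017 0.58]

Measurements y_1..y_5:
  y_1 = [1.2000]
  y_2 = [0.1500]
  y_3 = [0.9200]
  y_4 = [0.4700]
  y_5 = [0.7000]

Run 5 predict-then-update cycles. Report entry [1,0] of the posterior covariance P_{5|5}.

P_post[1,0] = -0.4723

step 1: x^-=[-2.8197, 1.1108]  P^-=[1.4931 0.1580; 0.1580 1.0179]  S=[1.9514]  K=[0.7757; 0.1488]  nu=[3.8753]  x^+=[0.1863, 1.6874]  P^+=[0.3190 -0.0672; -0.0672 0.9747]
step 2: x^-=[0.2179, 1.9872]  P^-=[0.6567 -0.0245; -0.0245 1.5148]  S=[1.0759]  K=[0.6074; 0.1603]  nu=[-0.3263]  x^+=[0.0198, 1.9349]  P^+=[0.2598 -0.1292; -0.1292 1.4872]
step 3: x^-=[0.0231, 2.2477]  P^-=[0.5756 -0.1198; -0.1198 2.1799]  S=[0.9813]  K=[0.5707; 0.1667]  nu=[0.6047]  x^+=[0.3682, 2.3485]  P^+=[0.2560 -0.2131; -0.2131 2.1526]
step 4: x^-=[0.4308, 2.7832]  P^-=[0.5704 -0.2343; -0.2343 3.0439]  S=[0.9609]  K=[0.5619; 0.1679]  nu=[-0.3226]  x^+=[0.2495, 2.7290]  P^+=[0.2670 -0.3250; -0.3250 3.0168]
step 5: x^-=[0.2919, 3.2056]  P^-=[0.5855 -0.3841; -0.3841 4.1656]  S=[0.9560]  K=[0.5602; 0.1646]  nu=[-0.0087]  x^+=[0.2871, 3.2041]  P^+=[0.2855 -0.4723; -0.4723 4.1397]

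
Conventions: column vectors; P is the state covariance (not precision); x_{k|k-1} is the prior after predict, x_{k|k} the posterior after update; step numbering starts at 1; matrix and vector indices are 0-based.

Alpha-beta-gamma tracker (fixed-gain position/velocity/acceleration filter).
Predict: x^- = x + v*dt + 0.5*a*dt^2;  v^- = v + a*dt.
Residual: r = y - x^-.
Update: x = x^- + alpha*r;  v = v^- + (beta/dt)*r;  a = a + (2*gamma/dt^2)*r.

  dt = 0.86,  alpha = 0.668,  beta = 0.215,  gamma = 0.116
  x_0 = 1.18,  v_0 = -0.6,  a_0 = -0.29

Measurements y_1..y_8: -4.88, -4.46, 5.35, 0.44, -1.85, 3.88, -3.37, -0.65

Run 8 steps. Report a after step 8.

a_post = -2.2549

step 1: x_pred=0.5568  r=-5.4368  x^+=-3.0750  v^+=-2.2086  a^+=-1.9954
step 2: x_pred=-5.7123  r=1.2523  x^+=-4.8758  v^+=-3.6116  a^+=-1.6026
step 3: x_pred=-8.5744  r=13.9244  x^+=0.7271  v^+=-1.5087  a^+=2.7652
step 4: x_pred=0.4522  r=-0.0122  x^+=0.4440  v^+=0.8663  a^+=2.7614
step 5: x_pred=2.2103  r=-4.0603  x^+=-0.5020  v^+=2.2261  a^+=1.4878
step 6: x_pred=1.9626  r=1.9174  x^+=3.2434  v^+=3.9849  a^+=2.0892
step 7: x_pred=7.4430  r=-10.8130  x^+=0.2199  v^+=3.0784  a^+=-1.3026
step 8: x_pred=2.3856  r=-3.0356  x^+=0.3578  v^+=1.1992  a^+=-2.2549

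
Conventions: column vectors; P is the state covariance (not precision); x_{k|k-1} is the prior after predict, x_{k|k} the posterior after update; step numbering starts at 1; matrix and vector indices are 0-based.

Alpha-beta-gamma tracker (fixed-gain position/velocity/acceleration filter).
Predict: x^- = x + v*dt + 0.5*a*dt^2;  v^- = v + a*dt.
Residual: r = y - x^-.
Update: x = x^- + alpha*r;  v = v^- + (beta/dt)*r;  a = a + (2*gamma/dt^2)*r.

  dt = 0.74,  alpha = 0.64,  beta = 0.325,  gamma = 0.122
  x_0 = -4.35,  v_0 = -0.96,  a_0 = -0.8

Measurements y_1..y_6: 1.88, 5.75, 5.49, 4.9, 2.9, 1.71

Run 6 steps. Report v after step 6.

v_post = -4.0187

step 1: x_pred=-5.2794  r=7.1594  x^+=-0.6974  v^+=1.5923  a^+=2.3901
step 2: x_pred=1.1354  r=4.6146  x^+=4.0887  v^+=5.3877  a^+=4.4463
step 3: x_pred=9.2930  r=-3.8030  x^+=6.8591  v^+=7.0077  a^+=2.7517
step 4: x_pred=12.7983  r=-7.8983  x^+=7.7434  v^+=5.5752  a^+=-0.7676
step 5: x_pred=11.6589  r=-8.7589  x^+=6.0532  v^+=1.1604  a^+=-4.6703
step 6: x_pred=5.6332  r=-3.9232  x^+=3.1223  v^+=-4.0187  a^+=-6.4184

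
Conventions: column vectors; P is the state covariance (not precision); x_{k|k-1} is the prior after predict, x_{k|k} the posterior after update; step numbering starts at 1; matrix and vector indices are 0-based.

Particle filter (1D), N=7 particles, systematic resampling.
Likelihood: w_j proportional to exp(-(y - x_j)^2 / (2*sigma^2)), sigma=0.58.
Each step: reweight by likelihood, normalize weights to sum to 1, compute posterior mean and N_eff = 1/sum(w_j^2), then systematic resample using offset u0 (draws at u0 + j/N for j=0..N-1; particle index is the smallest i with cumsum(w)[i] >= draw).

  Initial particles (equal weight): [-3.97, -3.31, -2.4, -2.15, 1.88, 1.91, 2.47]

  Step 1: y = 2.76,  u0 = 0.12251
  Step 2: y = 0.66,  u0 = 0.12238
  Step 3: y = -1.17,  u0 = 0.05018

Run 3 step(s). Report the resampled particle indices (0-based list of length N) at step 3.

resampled_idx = [0, 0, 1, 2, 3, 4, 5]

step 1: w=[0.0000, 0.0000, 0.0000, 0.0000, 0.2053, 0.2218, 0.5729]  mean=2.2246  Neff=2.3836  idx=[4, 5, 5, 6, 6, 6, 6]
step 2: w=[0.3255, 0.2916, 0.2916, 0.0228, 0.0228, 0.0228, 0.0228]  mean=1.9514  Neff=3.5962  idx=[0, 0, 1, 1, 2, 2, 6]
step 3: w=[0.1982, 0.1982, 0.1508, 0.1508, 0.1508, 0.1508, 0.0006]  mean=1.8984  Neff=5.9006  idx=[0, 0, 1, 2, 3, 4, 5]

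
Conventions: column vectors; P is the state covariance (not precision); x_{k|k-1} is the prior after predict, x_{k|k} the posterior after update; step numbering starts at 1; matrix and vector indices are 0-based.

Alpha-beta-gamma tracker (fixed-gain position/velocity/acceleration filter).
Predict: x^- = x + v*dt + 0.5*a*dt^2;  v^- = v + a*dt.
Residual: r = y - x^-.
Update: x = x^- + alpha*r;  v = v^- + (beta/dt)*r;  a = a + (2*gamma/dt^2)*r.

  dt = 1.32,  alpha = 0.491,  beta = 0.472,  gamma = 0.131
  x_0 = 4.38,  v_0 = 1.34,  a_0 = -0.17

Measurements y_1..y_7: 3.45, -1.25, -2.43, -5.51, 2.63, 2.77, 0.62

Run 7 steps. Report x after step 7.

step 1: x_pred=6.0007  r=-2.5507  x^+=4.7483  v^+=0.2035  a^+=-0.5535
step 2: x_pred=4.5347  r=-5.7847  x^+=1.6944  v^+=-2.5956  a^+=-1.4234
step 3: x_pred=-2.9718  r=0.5418  x^+=-2.7058  v^+=-4.2807  a^+=-1.3419
step 4: x_pred=-9.5254  r=4.0154  x^+=-7.5538  v^+=-4.6162  a^+=-0.7381
step 5: x_pred=-14.2903  r=16.9203  x^+=-5.9824  v^+=0.4598  a^+=1.8061
step 6: x_pred=-3.8020  r=6.5720  x^+=-0.5752  v^+=5.1939  a^+=2.7944
step 7: x_pred=8.7152  r=-8.0952  x^+=4.7405  v^+=5.9878  a^+=1.5771

x_post = 4.7405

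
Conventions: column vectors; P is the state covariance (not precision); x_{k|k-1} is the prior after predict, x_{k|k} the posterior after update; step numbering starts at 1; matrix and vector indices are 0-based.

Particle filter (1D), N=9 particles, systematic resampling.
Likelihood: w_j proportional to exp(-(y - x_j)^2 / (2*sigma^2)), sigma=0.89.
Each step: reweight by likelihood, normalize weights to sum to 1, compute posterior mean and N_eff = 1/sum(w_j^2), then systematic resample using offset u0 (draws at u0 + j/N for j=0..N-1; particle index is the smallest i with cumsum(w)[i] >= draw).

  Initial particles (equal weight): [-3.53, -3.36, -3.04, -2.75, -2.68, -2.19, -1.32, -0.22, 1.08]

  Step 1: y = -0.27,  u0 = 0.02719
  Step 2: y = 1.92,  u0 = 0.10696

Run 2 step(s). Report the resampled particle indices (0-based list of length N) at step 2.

resampled_idx = [4, 6, 8, 8, 8, 8, 8, 8, 8]

step 1: w=[0.0006, 0.0012, 0.0040, 0.0105, 0.0130, 0.0496, 0.2533, 0.5071, 0.1608]  mean=-0.4629  Neff=2.8579  idx=[4, 6, 6, 7, 7, 7, 7, 7, 8]
step 2: w=[0.0000, 0.0014, 0.0014, 0.0603, 0.0603, 0.0603, 0.0603, 0.0603, 0.6956]  mean=0.6811  Neff=1.9918  idx=[4, 6, 8, 8, 8, 8, 8, 8, 8]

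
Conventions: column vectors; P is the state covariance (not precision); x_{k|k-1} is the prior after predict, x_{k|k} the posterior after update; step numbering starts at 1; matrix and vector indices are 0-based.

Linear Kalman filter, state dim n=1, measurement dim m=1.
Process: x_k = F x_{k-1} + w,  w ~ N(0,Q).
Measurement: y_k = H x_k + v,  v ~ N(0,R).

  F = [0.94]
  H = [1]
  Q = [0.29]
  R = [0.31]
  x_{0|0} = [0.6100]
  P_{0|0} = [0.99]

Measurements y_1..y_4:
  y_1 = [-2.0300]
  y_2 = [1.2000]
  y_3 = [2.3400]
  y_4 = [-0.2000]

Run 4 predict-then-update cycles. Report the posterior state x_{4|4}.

x_post = [0.4456]

step 1: x^-=[0.5734]  P^-=[1.1648]  S=[1.4748]  K=[0.7898]  nu=[-2.6034]  x^+=[-1.4828]  P^+=[0.2448]
step 2: x^-=[-1.3938]  P^-=[0.5063]  S=[0.8163]  K=[0.6203]  nu=[2.5938]  x^+=[0.2150]  P^+=[0.1923]
step 3: x^-=[0.2021]  P^-=[0.4599]  S=[0.7699]  K=[0.5973]  nu=[2.1379]  x^+=[1.4792]  P^+=[0.1852]
step 4: x^-=[1.3904]  P^-=[0.4536]  S=[0.7636]  K=[0.5940]  nu=[-1.5904]  x^+=[0.4456]  P^+=[0.1842]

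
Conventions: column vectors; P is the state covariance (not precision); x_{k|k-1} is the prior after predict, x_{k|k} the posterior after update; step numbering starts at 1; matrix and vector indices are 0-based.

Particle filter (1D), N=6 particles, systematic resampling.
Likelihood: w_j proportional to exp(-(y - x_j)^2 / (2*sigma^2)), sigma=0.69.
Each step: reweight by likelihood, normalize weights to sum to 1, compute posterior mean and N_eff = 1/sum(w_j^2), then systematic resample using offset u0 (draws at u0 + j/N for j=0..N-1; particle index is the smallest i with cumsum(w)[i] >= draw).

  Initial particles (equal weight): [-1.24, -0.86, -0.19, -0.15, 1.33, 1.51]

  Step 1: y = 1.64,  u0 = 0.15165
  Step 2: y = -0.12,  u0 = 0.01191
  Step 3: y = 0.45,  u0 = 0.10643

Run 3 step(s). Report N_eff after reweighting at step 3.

N_eff = 5.8480

step 1: w=[0.0001, 0.0007, 0.0152, 0.0177, 0.4631, 0.5032]  mean=1.3695  Neff=2.1358  idx=[4, 4, 4, 5, 5, 5]
step 2: w=[0.2139, 0.2139, 0.2139, 0.1195, 0.1195, 0.1195]  mean=1.3945  Neff=5.5546  idx=[0, 0, 1, 2, 3, 4]
step 3: w=[0.1857, 0.1857, 0.1857, 0.1857, 0.1287, 0.1287]  mean=1.3763  Neff=5.8480  idx=[0, 1, 2, 3, 4, 5]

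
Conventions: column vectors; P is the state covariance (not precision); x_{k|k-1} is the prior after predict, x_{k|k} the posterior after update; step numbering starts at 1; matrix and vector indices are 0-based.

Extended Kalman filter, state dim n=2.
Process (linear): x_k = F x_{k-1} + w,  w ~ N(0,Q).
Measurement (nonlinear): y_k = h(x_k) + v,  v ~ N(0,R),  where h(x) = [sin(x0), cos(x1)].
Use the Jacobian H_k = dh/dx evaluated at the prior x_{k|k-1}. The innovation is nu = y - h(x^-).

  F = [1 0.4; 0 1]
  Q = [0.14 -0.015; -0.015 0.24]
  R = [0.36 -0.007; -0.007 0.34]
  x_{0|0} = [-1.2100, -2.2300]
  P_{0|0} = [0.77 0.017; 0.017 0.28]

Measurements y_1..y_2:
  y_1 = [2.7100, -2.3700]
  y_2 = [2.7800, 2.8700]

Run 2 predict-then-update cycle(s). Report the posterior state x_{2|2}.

step 1: x^-=[-2.1020, -2.2300]  P^-=[0.9684 0.1140; 0.1140 0.5200]  H_jac=[-0.5066 0.0000; 0.0000 0.7905]  S=[0.6085 -0.0526; -0.0526 0.6649]  K=[-0.7999 0.0722; -0.0417 0.6149]  nu=[3.5722, -1.7575]  x^+=[-5.0864, -3.4596]  P^+=[0.5695 0.0381; 0.0381 0.2648]
step 2: x^-=[-6.4702, -3.4596]  P^-=[0.7824 0.1291; 0.1291 0.5048]  H_jac=[0.9826 0.0000; 0.0000 -0.3127]  S=[1.1153 -0.0467; -0.0467 0.3894]  K=[0.6884 -0.0212; 0.0972 -0.3938]  nu=[2.9660, 3.8198]  x^+=[-4.5095, -4.6755]  P^+=[0.2524 0.0384; 0.0384 0.4303]

x_post = [-4.5095, -4.6755]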